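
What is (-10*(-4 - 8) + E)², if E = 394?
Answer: 264196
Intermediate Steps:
(-10*(-4 - 8) + E)² = (-10*(-4 - 8) + 394)² = (-10*(-12) + 394)² = (120 + 394)² = 514² = 264196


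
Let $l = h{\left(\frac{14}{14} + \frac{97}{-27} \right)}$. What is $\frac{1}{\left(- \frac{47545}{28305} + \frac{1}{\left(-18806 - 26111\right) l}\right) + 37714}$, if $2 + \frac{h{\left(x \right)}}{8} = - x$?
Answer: $\frac{879654528}{33173813275229} \approx 2.6517 \cdot 10^{-5}$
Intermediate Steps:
$h{\left(x \right)} = -16 - 8 x$ ($h{\left(x \right)} = -16 + 8 \left(- x\right) = -16 - 8 x$)
$l = \frac{128}{27}$ ($l = -16 - 8 \left(\frac{14}{14} + \frac{97}{-27}\right) = -16 - 8 \left(14 \cdot \frac{1}{14} + 97 \left(- \frac{1}{27}\right)\right) = -16 - 8 \left(1 - \frac{97}{27}\right) = -16 - - \frac{560}{27} = -16 + \frac{560}{27} = \frac{128}{27} \approx 4.7407$)
$\frac{1}{\left(- \frac{47545}{28305} + \frac{1}{\left(-18806 - 26111\right) l}\right) + 37714} = \frac{1}{\left(- \frac{47545}{28305} + \frac{1}{\left(-18806 - 26111\right) \frac{128}{27}}\right) + 37714} = \frac{1}{\left(\left(-47545\right) \frac{1}{28305} + \frac{1}{-44917} \cdot \frac{27}{128}\right) + 37714} = \frac{1}{\left(- \frac{257}{153} - \frac{27}{5749376}\right) + 37714} = \frac{1}{- \frac{1477593763}{879654528} + 37714} = \frac{1}{\frac{33173813275229}{879654528}} = \frac{879654528}{33173813275229}$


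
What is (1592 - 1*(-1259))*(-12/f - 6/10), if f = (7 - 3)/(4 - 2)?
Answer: -94083/5 ≈ -18817.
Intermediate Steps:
f = 2 (f = 4/2 = 4*(½) = 2)
(1592 - 1*(-1259))*(-12/f - 6/10) = (1592 - 1*(-1259))*(-12/2 - 6/10) = (1592 + 1259)*(-12*½ - 6*⅒) = 2851*(-6 - ⅗) = 2851*(-33/5) = -94083/5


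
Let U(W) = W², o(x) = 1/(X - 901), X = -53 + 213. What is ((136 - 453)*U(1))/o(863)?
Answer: 234897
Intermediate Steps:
X = 160
o(x) = -1/741 (o(x) = 1/(160 - 901) = 1/(-741) = -1/741)
((136 - 453)*U(1))/o(863) = ((136 - 453)*1²)/(-1/741) = -317*1*(-741) = -317*(-741) = 234897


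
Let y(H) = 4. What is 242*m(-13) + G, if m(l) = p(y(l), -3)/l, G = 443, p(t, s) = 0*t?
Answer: 443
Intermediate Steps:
p(t, s) = 0
m(l) = 0 (m(l) = 0/l = 0)
242*m(-13) + G = 242*0 + 443 = 0 + 443 = 443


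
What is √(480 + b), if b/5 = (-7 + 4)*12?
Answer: 10*√3 ≈ 17.320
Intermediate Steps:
b = -180 (b = 5*((-7 + 4)*12) = 5*(-3*12) = 5*(-36) = -180)
√(480 + b) = √(480 - 180) = √300 = 10*√3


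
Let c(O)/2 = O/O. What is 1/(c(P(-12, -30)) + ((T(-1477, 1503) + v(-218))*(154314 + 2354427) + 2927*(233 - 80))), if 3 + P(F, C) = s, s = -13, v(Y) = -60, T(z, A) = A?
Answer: 1/3620561096 ≈ 2.7620e-10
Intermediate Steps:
P(F, C) = -16 (P(F, C) = -3 - 13 = -16)
c(O) = 2 (c(O) = 2*(O/O) = 2*1 = 2)
1/(c(P(-12, -30)) + ((T(-1477, 1503) + v(-218))*(154314 + 2354427) + 2927*(233 - 80))) = 1/(2 + ((1503 - 60)*(154314 + 2354427) + 2927*(233 - 80))) = 1/(2 + (1443*2508741 + 2927*153)) = 1/(2 + (3620113263 + 447831)) = 1/(2 + 3620561094) = 1/3620561096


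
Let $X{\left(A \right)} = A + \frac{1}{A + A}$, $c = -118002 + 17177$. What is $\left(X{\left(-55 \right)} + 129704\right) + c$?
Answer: $\frac{3170639}{110} \approx 28824.0$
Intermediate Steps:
$c = -100825$
$X{\left(A \right)} = A + \frac{1}{2 A}$
$\left(X{\left(-55 \right)} + 129704\right) + c = \left(\left(-55 + \frac{1}{2 \left(-55\right)}\right) + 129704\right) - 100825 = \left(\left(-55 + \frac{1}{2} \left(- \frac{1}{55}\right)\right) + 129704\right) - 100825 = \left(\left(-55 - \frac{1}{110}\right) + 129704\right) - 100825 = \left(- \frac{6051}{110} + 129704\right) - 100825 = \frac{14261389}{110} - 100825 = \frac{3170639}{110}$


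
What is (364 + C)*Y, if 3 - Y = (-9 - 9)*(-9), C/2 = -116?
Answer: -20988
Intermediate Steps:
C = -232 (C = 2*(-116) = -232)
Y = -159 (Y = 3 - (-9 - 9)*(-9) = 3 - (-18)*(-9) = 3 - 1*162 = 3 - 162 = -159)
(364 + C)*Y = (364 - 232)*(-159) = 132*(-159) = -20988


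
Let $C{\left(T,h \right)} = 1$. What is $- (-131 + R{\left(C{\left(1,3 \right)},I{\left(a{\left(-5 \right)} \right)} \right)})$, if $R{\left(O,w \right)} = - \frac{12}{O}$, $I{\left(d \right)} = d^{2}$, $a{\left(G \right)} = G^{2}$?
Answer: $143$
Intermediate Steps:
$- (-131 + R{\left(C{\left(1,3 \right)},I{\left(a{\left(-5 \right)} \right)} \right)}) = - (-131 - \frac{12}{1}) = - (-131 - 12) = \left(-1\right) \left(-143\right) = 143$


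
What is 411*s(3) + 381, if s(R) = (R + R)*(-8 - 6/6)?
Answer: -21813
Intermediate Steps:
s(R) = -18*R (s(R) = (2*R)*(-8 - 6*1/6) = (2*R)*(-8 - 1) = (2*R)*(-9) = -18*R)
411*s(3) + 381 = 411*(-18*3) + 381 = 411*(-54) + 381 = -22194 + 381 = -21813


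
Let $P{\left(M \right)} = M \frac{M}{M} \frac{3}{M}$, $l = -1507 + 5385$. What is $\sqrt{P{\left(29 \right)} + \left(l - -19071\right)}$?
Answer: $2 \sqrt{5738} \approx 151.5$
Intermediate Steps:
$l = 3878$
$P{\left(M \right)} = 3$ ($P{\left(M \right)} = M 1 \frac{3}{M} = M \frac{3}{M} = 3$)
$\sqrt{P{\left(29 \right)} + \left(l - -19071\right)} = \sqrt{3 + \left(3878 - -19071\right)} = \sqrt{3 + \left(3878 + 19071\right)} = \sqrt{3 + 22949} = \sqrt{22952} = 2 \sqrt{5738}$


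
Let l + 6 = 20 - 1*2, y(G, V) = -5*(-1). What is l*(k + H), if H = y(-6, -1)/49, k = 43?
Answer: 25344/49 ≈ 517.22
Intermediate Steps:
y(G, V) = 5
H = 5/49 ≈ 0.10204
l = 12 (l = -6 + (20 - 1*2) = -6 + (20 - 2) = -6 + 18 = 12)
l*(k + H) = 12*(43 + 5/49) = 12*(2112/49) = 25344/49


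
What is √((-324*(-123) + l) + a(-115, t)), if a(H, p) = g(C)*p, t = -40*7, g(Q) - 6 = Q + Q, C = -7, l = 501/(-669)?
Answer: √2093155827/223 ≈ 205.16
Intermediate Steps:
l = -167/223 (l = 501*(-1/669) = -167/223 ≈ -0.74888)
g(Q) = 6 + 2*Q (g(Q) = 6 + (Q + Q) = 6 + 2*Q)
t = -280
a(H, p) = -8*p (a(H, p) = (6 + 2*(-7))*p = (6 - 14)*p = -8*p)
√((-324*(-123) + l) + a(-115, t)) = √((-324*(-123) - 167/223) - 8*(-280)) = √((39852 - 167/223) + 2240) = √(8886829/223 + 2240) = √(9386349/223) = √2093155827/223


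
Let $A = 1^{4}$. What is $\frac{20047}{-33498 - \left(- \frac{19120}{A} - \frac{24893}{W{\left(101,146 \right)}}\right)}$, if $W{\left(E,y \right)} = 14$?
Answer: $- \frac{280658}{176399} \approx -1.591$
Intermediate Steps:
$A = 1$
$\frac{20047}{-33498 - \left(- \frac{19120}{A} - \frac{24893}{W{\left(101,146 \right)}}\right)} = \frac{20047}{-33498 - \left(- \frac{19120}{1} - \frac{24893}{14}\right)} = \frac{20047}{-33498 - \left(\left(-19120\right) 1 - \frac{24893}{14}\right)} = \frac{20047}{-33498 - \left(-19120 - \frac{24893}{14}\right)} = \frac{20047}{-33498 - - \frac{292573}{14}} = \frac{20047}{-33498 + \frac{292573}{14}} = \frac{20047}{- \frac{176399}{14}} = 20047 \left(- \frac{14}{176399}\right) = - \frac{280658}{176399}$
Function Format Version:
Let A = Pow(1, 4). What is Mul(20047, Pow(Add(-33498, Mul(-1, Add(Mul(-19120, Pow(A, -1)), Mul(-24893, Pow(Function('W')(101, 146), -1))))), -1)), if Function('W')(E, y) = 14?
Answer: Rational(-280658, 176399) ≈ -1.5910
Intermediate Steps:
A = 1
Mul(20047, Pow(Add(-33498, Mul(-1, Add(Mul(-19120, Pow(A, -1)), Mul(-24893, Pow(Function('W')(101, 146), -1))))), -1)) = Mul(20047, Pow(Add(-33498, Mul(-1, Add(Mul(-19120, Pow(1, -1)), Mul(-24893, Pow(14, -1))))), -1)) = Mul(20047, Pow(Add(-33498, Mul(-1, Add(Mul(-19120, 1), Mul(-24893, Rational(1, 14))))), -1)) = Mul(20047, Pow(Add(-33498, Mul(-1, Add(-19120, Rational(-24893, 14)))), -1)) = Mul(20047, Pow(Add(-33498, Mul(-1, Rational(-292573, 14))), -1)) = Mul(20047, Pow(Add(-33498, Rational(292573, 14)), -1)) = Mul(20047, Pow(Rational(-176399, 14), -1)) = Mul(20047, Rational(-14, 176399)) = Rational(-280658, 176399)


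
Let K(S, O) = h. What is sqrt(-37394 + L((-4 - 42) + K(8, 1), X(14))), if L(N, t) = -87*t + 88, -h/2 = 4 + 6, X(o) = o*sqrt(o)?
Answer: sqrt(-37306 - 1218*sqrt(14)) ≈ 204.61*I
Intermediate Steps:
X(o) = o**(3/2)
h = -20 (h = -2*(4 + 6) = -2*10 = -20)
K(S, O) = -20
L(N, t) = 88 - 87*t
sqrt(-37394 + L((-4 - 42) + K(8, 1), X(14))) = sqrt(-37394 + (88 - 1218*sqrt(14))) = sqrt(-37306 - 1218*sqrt(14))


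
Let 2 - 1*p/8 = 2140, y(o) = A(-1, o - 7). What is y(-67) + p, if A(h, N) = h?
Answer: -17105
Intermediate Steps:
y(o) = -1
p = -17104 (p = 16 - 8*2140 = 16 - 17120 = -17104)
y(-67) + p = -1 - 17104 = -17105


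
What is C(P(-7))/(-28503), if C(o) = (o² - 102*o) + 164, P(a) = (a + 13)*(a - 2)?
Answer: -8588/28503 ≈ -0.30130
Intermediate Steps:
P(a) = (-2 + a)*(13 + a) (P(a) = (13 + a)*(-2 + a) = (-2 + a)*(13 + a))
C(o) = 164 + o² - 102*o
C(P(-7))/(-28503) = (164 + (-26 + (-7)² + 11*(-7))² - 102*(-26 + (-7)² + 11*(-7)))/(-28503) = (164 + (-26 + 49 - 77)² - 102*(-26 + 49 - 77))*(-1/28503) = (164 + (-54)² - 102*(-54))*(-1/28503) = (164 + 2916 + 5508)*(-1/28503) = 8588*(-1/28503) = -8588/28503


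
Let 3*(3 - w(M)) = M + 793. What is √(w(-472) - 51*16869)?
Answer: I*√860423 ≈ 927.59*I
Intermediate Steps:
w(M) = -784/3 - M/3 (w(M) = 3 - (M + 793)/3 = 3 - (793 + M)/3 = 3 + (-793/3 - M/3) = -784/3 - M/3)
√(w(-472) - 51*16869) = √((-784/3 - ⅓*(-472)) - 51*16869) = √((-784/3 + 472/3) - 860319) = √(-104 - 860319) = √(-860423) = I*√860423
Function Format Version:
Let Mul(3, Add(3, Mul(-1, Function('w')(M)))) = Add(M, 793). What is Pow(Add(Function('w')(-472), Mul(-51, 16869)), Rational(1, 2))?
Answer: Mul(I, Pow(860423, Rational(1, 2))) ≈ Mul(927.59, I)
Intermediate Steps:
Function('w')(M) = Add(Rational(-784, 3), Mul(Rational(-1, 3), M)) (Function('w')(M) = Add(3, Mul(Rational(-1, 3), Add(M, 793))) = Add(3, Mul(Rational(-1, 3), Add(793, M))) = Add(3, Add(Rational(-793, 3), Mul(Rational(-1, 3), M))) = Add(Rational(-784, 3), Mul(Rational(-1, 3), M)))
Pow(Add(Function('w')(-472), Mul(-51, 16869)), Rational(1, 2)) = Pow(Add(Add(Rational(-784, 3), Mul(Rational(-1, 3), -472)), Mul(-51, 16869)), Rational(1, 2)) = Pow(Add(Add(Rational(-784, 3), Rational(472, 3)), -860319), Rational(1, 2)) = Pow(Add(-104, -860319), Rational(1, 2)) = Pow(-860423, Rational(1, 2)) = Mul(I, Pow(860423, Rational(1, 2)))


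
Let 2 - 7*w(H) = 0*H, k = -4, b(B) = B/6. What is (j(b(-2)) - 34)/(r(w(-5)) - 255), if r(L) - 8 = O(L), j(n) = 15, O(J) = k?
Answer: 19/251 ≈ 0.075697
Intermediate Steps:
b(B) = B/6 (b(B) = B*(1/6) = B/6)
O(J) = -4
w(H) = 2/7 (w(H) = 2/7 - 0*H = 2/7 - 1/7*0 = 2/7 + 0 = 2/7)
r(L) = 4 (r(L) = 8 - 4 = 4)
(j(b(-2)) - 34)/(r(w(-5)) - 255) = (15 - 34)/(4 - 255) = -19/(-251) = -19*(-1/251) = 19/251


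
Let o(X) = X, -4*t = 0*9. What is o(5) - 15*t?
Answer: 5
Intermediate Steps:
t = 0 (t = -0*9 = -1/4*0 = 0)
o(5) - 15*t = 5 - 15*0 = 5 + 0 = 5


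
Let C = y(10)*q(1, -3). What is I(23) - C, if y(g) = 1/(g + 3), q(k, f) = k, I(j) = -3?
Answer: -40/13 ≈ -3.0769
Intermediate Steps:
y(g) = 1/(3 + g)
C = 1/13 (C = 1/(3 + 10) = 1/13 ≈ 0.076923)
I(23) - C = -3 - 1*1/13 = -3 - 1/13 = -40/13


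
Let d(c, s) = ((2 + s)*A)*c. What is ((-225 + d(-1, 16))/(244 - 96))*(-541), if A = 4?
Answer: 160677/148 ≈ 1085.7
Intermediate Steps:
d(c, s) = c*(8 + 4*s) (d(c, s) = ((2 + s)*4)*c = (8 + 4*s)*c = c*(8 + 4*s))
((-225 + d(-1, 16))/(244 - 96))*(-541) = ((-225 + 4*(-1)*(2 + 16))/(244 - 96))*(-541) = ((-225 + 4*(-1)*18)/148)*(-541) = ((-225 - 72)*(1/148))*(-541) = -297*1/148*(-541) = -297/148*(-541) = 160677/148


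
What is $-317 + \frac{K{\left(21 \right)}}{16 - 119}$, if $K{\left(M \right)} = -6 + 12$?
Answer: $- \frac{32657}{103} \approx -317.06$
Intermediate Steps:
$K{\left(M \right)} = 6$
$-317 + \frac{K{\left(21 \right)}}{16 - 119} = -317 + \frac{6}{16 - 119} = -317 + \frac{6}{-103} = -317 + 6 \left(- \frac{1}{103}\right) = -317 - \frac{6}{103} = - \frac{32657}{103}$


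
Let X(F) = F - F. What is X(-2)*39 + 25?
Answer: 25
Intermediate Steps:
X(F) = 0
X(-2)*39 + 25 = 0*39 + 25 = 0 + 25 = 25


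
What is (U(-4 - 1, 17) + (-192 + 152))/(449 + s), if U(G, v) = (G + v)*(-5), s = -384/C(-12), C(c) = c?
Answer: -100/481 ≈ -0.20790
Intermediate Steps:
s = 32 (s = -384/(-12) = -384*(-1/12) = 32)
U(G, v) = -5*G - 5*v
(U(-4 - 1, 17) + (-192 + 152))/(449 + s) = ((-5*(-4 - 1) - 5*17) + (-192 + 152))/(449 + 32) = ((-5*(-5) - 85) - 40)/481 = ((25 - 85) - 40)*(1/481) = (-60 - 40)*(1/481) = -100*1/481 = -100/481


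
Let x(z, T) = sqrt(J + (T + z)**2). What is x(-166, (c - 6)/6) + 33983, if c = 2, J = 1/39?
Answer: 33983 + sqrt(42250039)/39 ≈ 34150.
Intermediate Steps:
J = 1/39 ≈ 0.025641
x(z, T) = sqrt(1/39 + (T + z)**2)
x(-166, (c - 6)/6) + 33983 = sqrt(39 + 1521*((2 - 6)/6 - 166)**2)/39 + 33983 = sqrt(39 + 1521*((1/6)*(-4) - 166)**2)/39 + 33983 = sqrt(39 + 1521*(-2/3 - 166)**2)/39 + 33983 = sqrt(39 + 1521*(-500/3)**2)/39 + 33983 = sqrt(39 + 1521*(250000/9))/39 + 33983 = sqrt(39 + 42250000)/39 + 33983 = sqrt(42250039)/39 + 33983 = 33983 + sqrt(42250039)/39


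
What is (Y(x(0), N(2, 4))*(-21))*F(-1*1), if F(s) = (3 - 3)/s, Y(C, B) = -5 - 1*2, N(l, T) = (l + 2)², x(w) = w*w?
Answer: 0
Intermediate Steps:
x(w) = w²
N(l, T) = (2 + l)²
Y(C, B) = -7 (Y(C, B) = -5 - 2 = -7)
F(s) = 0 (F(s) = 0/s = 0)
(Y(x(0), N(2, 4))*(-21))*F(-1*1) = -7*(-21)*0 = 147*0 = 0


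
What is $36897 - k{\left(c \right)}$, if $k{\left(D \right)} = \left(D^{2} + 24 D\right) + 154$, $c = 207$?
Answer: $-11074$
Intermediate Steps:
$k{\left(D \right)} = 154 + D^{2} + 24 D$
$36897 - k{\left(c \right)} = 36897 - \left(154 + 207^{2} + 24 \cdot 207\right) = 36897 - \left(154 + 42849 + 4968\right) = 36897 - 47971 = -11074$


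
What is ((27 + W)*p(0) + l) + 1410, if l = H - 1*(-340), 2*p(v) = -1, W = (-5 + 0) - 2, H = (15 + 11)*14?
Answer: 2104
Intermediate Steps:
H = 364 (H = 26*14 = 364)
W = -7 (W = -5 - 2 = -7)
p(v) = -½ (p(v) = (½)*(-1) = -½)
l = 704 (l = 364 - 1*(-340) = 364 + 340 = 704)
((27 + W)*p(0) + l) + 1410 = ((27 - 7)*(-½) + 704) + 1410 = (20*(-½) + 704) + 1410 = (-10 + 704) + 1410 = 694 + 1410 = 2104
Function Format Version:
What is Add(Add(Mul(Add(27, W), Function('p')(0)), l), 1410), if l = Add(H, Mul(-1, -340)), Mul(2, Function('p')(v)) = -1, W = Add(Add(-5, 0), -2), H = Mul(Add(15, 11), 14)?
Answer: 2104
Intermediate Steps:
H = 364 (H = Mul(26, 14) = 364)
W = -7 (W = Add(-5, -2) = -7)
Function('p')(v) = Rational(-1, 2) (Function('p')(v) = Mul(Rational(1, 2), -1) = Rational(-1, 2))
l = 704 (l = Add(364, Mul(-1, -340)) = Add(364, 340) = 704)
Add(Add(Mul(Add(27, W), Function('p')(0)), l), 1410) = Add(Add(Mul(Add(27, -7), Rational(-1, 2)), 704), 1410) = Add(Add(Mul(20, Rational(-1, 2)), 704), 1410) = Add(Add(-10, 704), 1410) = Add(694, 1410) = 2104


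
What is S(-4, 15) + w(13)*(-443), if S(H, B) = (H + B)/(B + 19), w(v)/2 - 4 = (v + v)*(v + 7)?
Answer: -15784965/34 ≈ -4.6426e+5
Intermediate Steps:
w(v) = 8 + 4*v*(7 + v) (w(v) = 8 + 2*((v + v)*(v + 7)) = 8 + 2*((2*v)*(7 + v)) = 8 + 2*(2*v*(7 + v)) = 8 + 4*v*(7 + v))
S(H, B) = (B + H)/(19 + B)
S(-4, 15) + w(13)*(-443) = (15 - 4)/(19 + 15) + (8 + 4*13² + 28*13)*(-443) = 11/34 + (8 + 4*169 + 364)*(-443) = (1/34)*11 + (8 + 676 + 364)*(-443) = 11/34 + 1048*(-443) = 11/34 - 464264 = -15784965/34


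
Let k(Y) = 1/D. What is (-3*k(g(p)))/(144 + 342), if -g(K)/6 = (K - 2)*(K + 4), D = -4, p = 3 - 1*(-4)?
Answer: 1/648 ≈ 0.0015432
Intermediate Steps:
p = 7 (p = 3 + 4 = 7)
g(K) = -6*(-2 + K)*(4 + K) (g(K) = -6*(K - 2)*(K + 4) = -6*(-2 + K)*(4 + K))
k(Y) = -1/4 (k(Y) = 1/(-4) = -1/4)
(-3*k(g(p)))/(144 + 342) = (-3*(-1/4))/(144 + 342) = (3/4)/486 = (3/4)*(1/486) = 1/648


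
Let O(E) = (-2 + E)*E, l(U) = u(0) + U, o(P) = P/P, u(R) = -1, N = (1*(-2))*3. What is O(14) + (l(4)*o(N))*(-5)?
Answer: 153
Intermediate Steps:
N = -6 (N = -2*3 = -6)
o(P) = 1
l(U) = -1 + U
O(E) = E*(-2 + E)
O(14) + (l(4)*o(N))*(-5) = 14*(-2 + 14) + ((-1 + 4)*1)*(-5) = 14*12 + (3*1)*(-5) = 168 + 3*(-5) = 168 - 15 = 153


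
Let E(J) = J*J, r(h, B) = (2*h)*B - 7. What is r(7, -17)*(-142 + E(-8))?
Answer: 19110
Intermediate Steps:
r(h, B) = -7 + 2*B*h (r(h, B) = 2*B*h - 7 = -7 + 2*B*h)
E(J) = J**2
r(7, -17)*(-142 + E(-8)) = (-7 + 2*(-17)*7)*(-142 + (-8)**2) = (-7 - 238)*(-142 + 64) = -245*(-78) = 19110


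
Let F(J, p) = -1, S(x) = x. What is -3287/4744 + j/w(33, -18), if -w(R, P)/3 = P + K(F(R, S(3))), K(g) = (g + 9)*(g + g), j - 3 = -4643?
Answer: -11173717/241944 ≈ -46.183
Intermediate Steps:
j = -4640 (j = 3 - 4643 = -4640)
K(g) = 2*g*(9 + g) (K(g) = (9 + g)*(2*g) = 2*g*(9 + g))
w(R, P) = 48 - 3*P (w(R, P) = -3*(P + 2*(-1)*(9 - 1)) = -3*(P + 2*(-1)*8) = -3*(P - 16) = -3*(-16 + P) = 48 - 3*P)
-3287/4744 + j/w(33, -18) = -3287/4744 - 4640/(48 - 3*(-18)) = -3287*1/4744 - 4640/(48 + 54) = -3287/4744 - 4640/102 = -3287/4744 - 4640*1/102 = -3287/4744 - 2320/51 = -11173717/241944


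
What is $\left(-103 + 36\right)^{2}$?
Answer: $4489$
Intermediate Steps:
$\left(-103 + 36\right)^{2} = \left(-67\right)^{2} = 4489$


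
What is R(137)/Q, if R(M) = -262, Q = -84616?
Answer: 131/42308 ≈ 0.0030963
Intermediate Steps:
R(137)/Q = -262/(-84616) = -262*(-1/84616) = 131/42308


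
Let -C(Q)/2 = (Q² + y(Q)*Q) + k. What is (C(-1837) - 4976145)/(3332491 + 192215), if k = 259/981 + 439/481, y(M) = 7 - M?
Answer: -2335914545123/1663171297866 ≈ -1.4045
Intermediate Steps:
k = 555238/471861 (k = 259*(1/981) + 439*(1/481) = 259/981 + 439/481 = 555238/471861 ≈ 1.1767)
C(Q) = -1110476/471861 - 2*Q² - 2*Q*(7 - Q) (C(Q) = -2*((Q² + (7 - Q)*Q) + 555238/471861) = -2*((Q² + Q*(7 - Q)) + 555238/471861) = -2*(555238/471861 + Q² + Q*(7 - Q)) = -1110476/471861 - 2*Q² - 2*Q*(7 - Q))
(C(-1837) - 4976145)/(3332491 + 192215) = ((-1110476/471861 - 14*(-1837)) - 4976145)/(3332491 + 192215) = ((-1110476/471861 + 25718) - 4976145)/3524706 = (12134210722/471861 - 4976145)*(1/3524706) = -2335914545123/471861*1/3524706 = -2335914545123/1663171297866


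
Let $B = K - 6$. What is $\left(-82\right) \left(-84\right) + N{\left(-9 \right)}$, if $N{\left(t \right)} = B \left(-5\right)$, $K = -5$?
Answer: $6943$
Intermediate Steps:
$B = -11$ ($B = -5 - 6 = -11$)
$N{\left(t \right)} = 55$ ($N{\left(t \right)} = \left(-11\right) \left(-5\right) = 55$)
$\left(-82\right) \left(-84\right) + N{\left(-9 \right)} = \left(-82\right) \left(-84\right) + 55 = 6888 + 55 = 6943$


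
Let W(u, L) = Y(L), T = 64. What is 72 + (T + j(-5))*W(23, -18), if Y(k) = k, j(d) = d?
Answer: -990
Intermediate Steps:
W(u, L) = L
72 + (T + j(-5))*W(23, -18) = 72 + (64 - 5)*(-18) = 72 + 59*(-18) = 72 - 1062 = -990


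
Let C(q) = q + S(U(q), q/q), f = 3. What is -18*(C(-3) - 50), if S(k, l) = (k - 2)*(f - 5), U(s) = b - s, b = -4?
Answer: 846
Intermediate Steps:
U(s) = -4 - s
S(k, l) = 4 - 2*k (S(k, l) = (k - 2)*(3 - 5) = (-2 + k)*(-2) = 4 - 2*k)
C(q) = 12 + 3*q (C(q) = q + (4 - 2*(-4 - q)) = q + (4 + (8 + 2*q)) = q + (12 + 2*q) = 12 + 3*q)
-18*(C(-3) - 50) = -18*((12 + 3*(-3)) - 50) = -18*((12 - 9) - 50) = -18*(3 - 50) = -18*(-47) = 846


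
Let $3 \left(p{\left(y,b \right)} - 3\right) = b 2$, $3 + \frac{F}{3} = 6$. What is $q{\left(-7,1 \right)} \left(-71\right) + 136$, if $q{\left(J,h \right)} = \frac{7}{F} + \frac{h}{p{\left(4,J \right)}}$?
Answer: $\frac{5552}{45} \approx 123.38$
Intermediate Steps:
$F = 9$ ($F = -9 + 3 \cdot 6 = -9 + 18 = 9$)
$p{\left(y,b \right)} = 3 + \frac{2 b}{3}$ ($p{\left(y,b \right)} = 3 + \frac{b 2}{3} = 3 + \frac{2 b}{3}$)
$q{\left(J,h \right)} = \frac{7}{9} + \frac{h}{3 + \frac{2 J}{3}}$
$q{\left(-7,1 \right)} \left(-71\right) + 136 = \frac{63 + 14 \left(-7\right) + 27 \cdot 1}{9 \left(9 + 2 \left(-7\right)\right)} \left(-71\right) + 136 = \frac{63 - 98 + 27}{9 \left(9 - 14\right)} \left(-71\right) + 136 = \frac{1}{9} \frac{1}{-5} \left(-8\right) \left(-71\right) + 136 = \frac{1}{9} \left(- \frac{1}{5}\right) \left(-8\right) \left(-71\right) + 136 = \frac{8}{45} \left(-71\right) + 136 = - \frac{568}{45} + 136 = \frac{5552}{45}$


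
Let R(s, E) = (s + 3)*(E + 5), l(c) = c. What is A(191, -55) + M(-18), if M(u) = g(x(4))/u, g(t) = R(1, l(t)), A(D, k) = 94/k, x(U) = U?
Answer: -204/55 ≈ -3.7091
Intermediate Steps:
R(s, E) = (3 + s)*(5 + E)
g(t) = 20 + 4*t (g(t) = 15 + 3*t + 5*1 + t*1 = 15 + 3*t + 5 + t = 20 + 4*t)
M(u) = 36/u (M(u) = (20 + 4*4)/u = (20 + 16)/u = 36/u)
A(191, -55) + M(-18) = 94/(-55) + 36/(-18) = 94*(-1/55) + 36*(-1/18) = -94/55 - 2 = -204/55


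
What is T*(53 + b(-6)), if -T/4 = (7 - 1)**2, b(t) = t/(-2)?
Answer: -8064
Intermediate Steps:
b(t) = -t/2 (b(t) = t*(-1/2) = -t/2)
T = -144 (T = -4*(7 - 1)**2 = -4*6**2 = -4*36 = -144)
T*(53 + b(-6)) = -144*(53 - 1/2*(-6)) = -144*(53 + 3) = -144*56 = -8064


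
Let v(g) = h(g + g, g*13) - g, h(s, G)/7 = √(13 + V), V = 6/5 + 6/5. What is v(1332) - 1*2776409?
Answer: -2777741 + 7*√385/5 ≈ -2.7777e+6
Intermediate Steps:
V = 12/5 (V = 6*(⅕) + 6*(⅕) = 6/5 + 6/5 = 12/5 ≈ 2.4000)
h(s, G) = 7*√385/5 (h(s, G) = 7*√(13 + 12/5) = 7*√(77/5) = 7*(√385/5) = 7*√385/5)
v(g) = -g + 7*√385/5 (v(g) = 7*√385/5 - g = -g + 7*√385/5)
v(1332) - 1*2776409 = (-1*1332 + 7*√385/5) - 1*2776409 = (-1332 + 7*√385/5) - 2776409 = -2777741 + 7*√385/5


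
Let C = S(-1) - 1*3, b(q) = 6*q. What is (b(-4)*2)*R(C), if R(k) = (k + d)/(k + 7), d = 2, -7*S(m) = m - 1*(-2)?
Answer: 128/9 ≈ 14.222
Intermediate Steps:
S(m) = -2/7 - m/7 (S(m) = -(m - 1*(-2))/7 = -(m + 2)/7 = -(2 + m)/7 = -2/7 - m/7)
C = -22/7 (C = (-2/7 - ⅐*(-1)) - 1*3 = (-2/7 + ⅐) - 3 = -⅐ - 3 = -22/7 ≈ -3.1429)
R(k) = (2 + k)/(7 + k) (R(k) = (k + 2)/(k + 7) = (2 + k)/(7 + k))
(b(-4)*2)*R(C) = ((6*(-4))*2)*((2 - 22/7)/(7 - 22/7)) = (-24*2)*(-8/7/(27/7)) = -112*(-8)/(9*7) = -48*(-8/27) = 128/9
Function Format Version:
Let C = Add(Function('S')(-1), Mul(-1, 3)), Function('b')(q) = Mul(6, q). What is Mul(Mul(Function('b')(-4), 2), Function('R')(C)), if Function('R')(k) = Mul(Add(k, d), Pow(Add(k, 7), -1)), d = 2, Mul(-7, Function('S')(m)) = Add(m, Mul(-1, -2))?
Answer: Rational(128, 9) ≈ 14.222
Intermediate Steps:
Function('S')(m) = Add(Rational(-2, 7), Mul(Rational(-1, 7), m)) (Function('S')(m) = Mul(Rational(-1, 7), Add(m, Mul(-1, -2))) = Mul(Rational(-1, 7), Add(m, 2)) = Mul(Rational(-1, 7), Add(2, m)) = Add(Rational(-2, 7), Mul(Rational(-1, 7), m)))
C = Rational(-22, 7) (C = Add(Add(Rational(-2, 7), Mul(Rational(-1, 7), -1)), Mul(-1, 3)) = Add(Add(Rational(-2, 7), Rational(1, 7)), -3) = Add(Rational(-1, 7), -3) = Rational(-22, 7) ≈ -3.1429)
Function('R')(k) = Mul(Pow(Add(7, k), -1), Add(2, k)) (Function('R')(k) = Mul(Add(k, 2), Pow(Add(k, 7), -1)) = Mul(Add(2, k), Pow(Add(7, k), -1)) = Mul(Pow(Add(7, k), -1), Add(2, k)))
Mul(Mul(Function('b')(-4), 2), Function('R')(C)) = Mul(Mul(Mul(6, -4), 2), Mul(Pow(Add(7, Rational(-22, 7)), -1), Add(2, Rational(-22, 7)))) = Mul(Mul(-24, 2), Mul(Pow(Rational(27, 7), -1), Rational(-8, 7))) = Mul(-48, Mul(Rational(7, 27), Rational(-8, 7))) = Mul(-48, Rational(-8, 27)) = Rational(128, 9)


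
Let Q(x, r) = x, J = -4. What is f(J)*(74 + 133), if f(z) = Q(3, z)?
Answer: 621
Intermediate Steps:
f(z) = 3
f(J)*(74 + 133) = 3*(74 + 133) = 3*207 = 621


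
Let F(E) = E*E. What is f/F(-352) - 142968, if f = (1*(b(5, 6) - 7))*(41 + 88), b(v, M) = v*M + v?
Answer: -4428575865/30976 ≈ -1.4297e+5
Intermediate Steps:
b(v, M) = v + M*v (b(v, M) = M*v + v = v + M*v)
F(E) = E**2
f = 3612 (f = (1*(5*(1 + 6) - 7))*(41 + 88) = (1*(5*7 - 7))*129 = (1*(35 - 7))*129 = (1*28)*129 = 28*129 = 3612)
f/F(-352) - 142968 = 3612/((-352)**2) - 142968 = 3612/123904 - 142968 = 3612*(1/123904) - 142968 = 903/30976 - 142968 = -4428575865/30976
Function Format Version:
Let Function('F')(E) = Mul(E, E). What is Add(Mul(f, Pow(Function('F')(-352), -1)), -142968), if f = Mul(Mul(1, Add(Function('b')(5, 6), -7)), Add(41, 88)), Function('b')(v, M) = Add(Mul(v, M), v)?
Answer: Rational(-4428575865, 30976) ≈ -1.4297e+5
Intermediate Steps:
Function('b')(v, M) = Add(v, Mul(M, v)) (Function('b')(v, M) = Add(Mul(M, v), v) = Add(v, Mul(M, v)))
Function('F')(E) = Pow(E, 2)
f = 3612 (f = Mul(Mul(1, Add(Mul(5, Add(1, 6)), -7)), Add(41, 88)) = Mul(Mul(1, Add(Mul(5, 7), -7)), 129) = Mul(Mul(1, Add(35, -7)), 129) = Mul(Mul(1, 28), 129) = Mul(28, 129) = 3612)
Add(Mul(f, Pow(Function('F')(-352), -1)), -142968) = Add(Mul(3612, Pow(Pow(-352, 2), -1)), -142968) = Add(Mul(3612, Pow(123904, -1)), -142968) = Add(Mul(3612, Rational(1, 123904)), -142968) = Add(Rational(903, 30976), -142968) = Rational(-4428575865, 30976)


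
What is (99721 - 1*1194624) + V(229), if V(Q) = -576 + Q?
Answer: -1095250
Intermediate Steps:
(99721 - 1*1194624) + V(229) = (99721 - 1*1194624) + (-576 + 229) = (99721 - 1194624) - 347 = -1094903 - 347 = -1095250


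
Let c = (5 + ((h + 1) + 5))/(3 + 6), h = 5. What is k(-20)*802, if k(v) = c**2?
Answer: 205312/81 ≈ 2534.7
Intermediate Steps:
c = 16/9 (c = (5 + ((5 + 1) + 5))/(3 + 6) = (5 + (6 + 5))/9 = (5 + 11)*(1/9) = 16*(1/9) = 16/9 ≈ 1.7778)
k(v) = 256/81 (k(v) = (16/9)**2 = 256/81)
k(-20)*802 = (256/81)*802 = 205312/81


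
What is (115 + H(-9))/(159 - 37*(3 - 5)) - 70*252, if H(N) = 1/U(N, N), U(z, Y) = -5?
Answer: -20550026/1165 ≈ -17640.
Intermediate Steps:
H(N) = -⅕ (H(N) = 1/(-5) = -⅕)
(115 + H(-9))/(159 - 37*(3 - 5)) - 70*252 = (115 - ⅕)/(159 - 37*(3 - 5)) - 70*252 = 574/(5*(159 - 37*(-2))) - 17640 = 574/(5*(159 + 74)) - 17640 = (574/5)/233 - 17640 = (574/5)*(1/233) - 17640 = 574/1165 - 17640 = -20550026/1165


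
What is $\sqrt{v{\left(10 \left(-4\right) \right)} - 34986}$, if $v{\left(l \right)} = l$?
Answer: $i \sqrt{35026} \approx 187.15 i$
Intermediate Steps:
$\sqrt{v{\left(10 \left(-4\right) \right)} - 34986} = \sqrt{10 \left(-4\right) - 34986} = \sqrt{-40 - 34986} = \sqrt{-35026} = i \sqrt{35026}$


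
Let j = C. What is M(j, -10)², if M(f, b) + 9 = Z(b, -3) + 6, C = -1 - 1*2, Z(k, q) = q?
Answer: 36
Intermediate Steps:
C = -3 (C = -1 - 2 = -3)
j = -3
M(f, b) = -6 (M(f, b) = -9 + (-3 + 6) = -9 + 3 = -6)
M(j, -10)² = (-6)² = 36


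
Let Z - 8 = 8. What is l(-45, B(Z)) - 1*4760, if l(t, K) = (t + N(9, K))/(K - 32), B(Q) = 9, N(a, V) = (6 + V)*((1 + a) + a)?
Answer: -109720/23 ≈ -4770.4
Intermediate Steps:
Z = 16 (Z = 8 + 8 = 16)
N(a, V) = (1 + 2*a)*(6 + V) (N(a, V) = (6 + V)*(1 + 2*a) = (1 + 2*a)*(6 + V))
l(t, K) = (114 + t + 19*K)/(-32 + K) (l(t, K) = (t + (6 + K + 12*9 + 2*K*9))/(K - 32) = (t + (6 + K + 108 + 18*K))/(-32 + K) = (t + (114 + 19*K))/(-32 + K) = (114 + t + 19*K)/(-32 + K))
l(-45, B(Z)) - 1*4760 = (114 - 45 + 19*9)/(-32 + 9) - 1*4760 = (114 - 45 + 171)/(-23) - 4760 = -1/23*240 - 4760 = -240/23 - 4760 = -109720/23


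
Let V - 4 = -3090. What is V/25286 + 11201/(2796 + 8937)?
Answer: 123510224/148340319 ≈ 0.83261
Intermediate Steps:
V = -3086 (V = 4 - 3090 = -3086)
V/25286 + 11201/(2796 + 8937) = -3086/25286 + 11201/(2796 + 8937) = -3086*1/25286 + 11201/11733 = -1543/12643 + 11201*(1/11733) = -1543/12643 + 11201/11733 = 123510224/148340319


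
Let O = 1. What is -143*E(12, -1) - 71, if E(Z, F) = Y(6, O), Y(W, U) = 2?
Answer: -357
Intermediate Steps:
E(Z, F) = 2
-143*E(12, -1) - 71 = -143*2 - 71 = -286 - 71 = -357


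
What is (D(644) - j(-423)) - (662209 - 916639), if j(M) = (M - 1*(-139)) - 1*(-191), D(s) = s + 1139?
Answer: 256306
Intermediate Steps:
D(s) = 1139 + s
j(M) = 330 + M (j(M) = (M + 139) + 191 = (139 + M) + 191 = 330 + M)
(D(644) - j(-423)) - (662209 - 916639) = ((1139 + 644) - (330 - 423)) - (662209 - 916639) = (1783 - 1*(-93)) - 1*(-254430) = (1783 + 93) + 254430 = 1876 + 254430 = 256306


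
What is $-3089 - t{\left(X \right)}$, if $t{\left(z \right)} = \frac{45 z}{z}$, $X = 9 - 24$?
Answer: $-3134$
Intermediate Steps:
$X = -15$
$t{\left(z \right)} = 45$
$-3089 - t{\left(X \right)} = -3089 - 45 = -3134$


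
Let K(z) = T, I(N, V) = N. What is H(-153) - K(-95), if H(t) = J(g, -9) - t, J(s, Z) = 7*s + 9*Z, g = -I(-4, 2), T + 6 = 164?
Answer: -58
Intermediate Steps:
T = 158 (T = -6 + 164 = 158)
K(z) = 158
g = 4 (g = -1*(-4) = 4)
H(t) = -53 - t (H(t) = (7*4 + 9*(-9)) - t = (28 - 81) - t = -53 - t)
H(-153) - K(-95) = (-53 - 1*(-153)) - 1*158 = (-53 + 153) - 158 = 100 - 158 = -58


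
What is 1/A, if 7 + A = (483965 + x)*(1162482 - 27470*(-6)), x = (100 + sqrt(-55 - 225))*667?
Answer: 730898755823/534432448141683171547009 - 1770620868*I*sqrt(70)/534432448141683171547009 ≈ 1.3676e-12 - 2.7719e-14*I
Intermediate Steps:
x = 66700 + 1334*I*sqrt(70) (x = (100 + sqrt(-280))*667 = (100 + 2*I*sqrt(70))*667 = 66700 + 1334*I*sqrt(70) ≈ 66700.0 + 11161.0*I)
A = 730898755823 + 1770620868*I*sqrt(70) (A = -7 + (483965 + (66700 + 1334*I*sqrt(70)))*(1162482 - 27470*(-6)) = -7 + (550665 + 1334*I*sqrt(70))*(1162482 + 164820) = -7 + (550665 + 1334*I*sqrt(70))*1327302 = -7 + (730898755830 + 1770620868*I*sqrt(70)) = 730898755823 + 1770620868*I*sqrt(70) ≈ 7.309e+11 + 1.4814e+10*I)
1/A = 1/(730898755823 + 1770620868*I*sqrt(70))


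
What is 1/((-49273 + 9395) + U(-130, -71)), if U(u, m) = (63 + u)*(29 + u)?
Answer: -1/33111 ≈ -3.0201e-5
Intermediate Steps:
U(u, m) = (29 + u)*(63 + u)
1/((-49273 + 9395) + U(-130, -71)) = 1/((-49273 + 9395) + (1827 + (-130)² + 92*(-130))) = 1/(-39878 + (1827 + 16900 - 11960)) = 1/(-39878 + 6767) = 1/(-33111) = -1/33111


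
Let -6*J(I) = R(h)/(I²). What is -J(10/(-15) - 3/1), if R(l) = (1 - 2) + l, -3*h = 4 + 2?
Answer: -9/242 ≈ -0.037190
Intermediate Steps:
h = -2 (h = -(4 + 2)/3 = -⅓*6 = -2)
R(l) = -1 + l
J(I) = 1/(2*I²) (J(I) = -(-1 - 2)/(6*(I²)) = -(-1)/(2*I²) = 1/(2*I²))
-J(10/(-15) - 3/1) = -1/(2*(10/(-15) - 3/1)²) = -1/(2*(10*(-1/15) - 3*1)²) = -1/(2*(-⅔ - 3)²) = -1/(2*(-11/3)²) = -9/(2*121) = -1*9/242 = -9/242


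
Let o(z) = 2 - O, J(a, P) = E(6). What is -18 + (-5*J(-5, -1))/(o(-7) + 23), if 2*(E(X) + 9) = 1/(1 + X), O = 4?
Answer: -4667/294 ≈ -15.874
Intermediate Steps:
E(X) = -9 + 1/(2*(1 + X))
J(a, P) = -125/14 (J(a, P) = (-17 - 18*6)/(2*(1 + 6)) = (½)*(-17 - 108)/7 = (½)*(⅐)*(-125) = -125/14)
o(z) = -2 (o(z) = 2 - 1*4 = 2 - 4 = -2)
-18 + (-5*J(-5, -1))/(o(-7) + 23) = -18 + (-5*(-125/14))/(-2 + 23) = -18 + (625/14)/21 = -18 + (1/21)*(625/14) = -18 + 625/294 = -4667/294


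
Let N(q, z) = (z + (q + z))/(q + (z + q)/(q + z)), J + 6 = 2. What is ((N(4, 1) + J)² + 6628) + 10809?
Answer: 436121/25 ≈ 17445.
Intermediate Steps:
J = -4 (J = -6 + 2 = -4)
N(q, z) = (q + 2*z)/(1 + q) (N(q, z) = (q + 2*z)/(q + (q + z)/(q + z)) = (q + 2*z)/(q + 1) = (q + 2*z)/(1 + q))
((N(4, 1) + J)² + 6628) + 10809 = (((4 + 2*1)/(1 + 4) - 4)² + 6628) + 10809 = (((4 + 2)/5 - 4)² + 6628) + 10809 = (((⅕)*6 - 4)² + 6628) + 10809 = ((6/5 - 4)² + 6628) + 10809 = ((-14/5)² + 6628) + 10809 = (196/25 + 6628) + 10809 = 165896/25 + 10809 = 436121/25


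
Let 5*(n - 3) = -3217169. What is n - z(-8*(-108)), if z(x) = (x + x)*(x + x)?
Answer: -18147074/5 ≈ -3.6294e+6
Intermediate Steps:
n = -3217154/5 (n = 3 + (⅕)*(-3217169) = 3 - 3217169/5 = -3217154/5 ≈ -6.4343e+5)
z(x) = 4*x² (z(x) = (2*x)*(2*x) = 4*x²)
n - z(-8*(-108)) = -3217154/5 - 4*(-8*(-108))² = -3217154/5 - 4*864² = -3217154/5 - 4*746496 = -3217154/5 - 1*2985984 = -3217154/5 - 2985984 = -18147074/5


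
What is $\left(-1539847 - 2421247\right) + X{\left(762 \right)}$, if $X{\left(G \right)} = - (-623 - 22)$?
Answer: $-3960449$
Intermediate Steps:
$X{\left(G \right)} = 645$ ($X{\left(G \right)} = \left(-1\right) \left(-645\right) = 645$)
$\left(-1539847 - 2421247\right) + X{\left(762 \right)} = \left(-1539847 - 2421247\right) + 645 = -3961094 + 645 = -3960449$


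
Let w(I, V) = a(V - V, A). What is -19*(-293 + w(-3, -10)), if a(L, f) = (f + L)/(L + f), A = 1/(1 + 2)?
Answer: 5548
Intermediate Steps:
A = ⅓ (A = 1/3 = ⅓ ≈ 0.33333)
a(L, f) = 1 (a(L, f) = (L + f)/(L + f) = 1)
w(I, V) = 1
-19*(-293 + w(-3, -10)) = -19*(-293 + 1) = -19*(-292) = 5548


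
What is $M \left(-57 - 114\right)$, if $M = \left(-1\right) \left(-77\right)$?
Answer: $-13167$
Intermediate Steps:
$M = 77$
$M \left(-57 - 114\right) = 77 \left(-57 - 114\right) = 77 \left(-171\right) = -13167$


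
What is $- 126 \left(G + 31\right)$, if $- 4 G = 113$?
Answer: $- \frac{693}{2} \approx -346.5$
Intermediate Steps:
$G = - \frac{113}{4}$ ($G = \left(- \frac{1}{4}\right) 113 = - \frac{113}{4} \approx -28.25$)
$- 126 \left(G + 31\right) = - 126 \left(- \frac{113}{4} + 31\right) = \left(-126\right) \frac{11}{4} = - \frac{693}{2}$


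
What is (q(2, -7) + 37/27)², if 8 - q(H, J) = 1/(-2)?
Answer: 284089/2916 ≈ 97.424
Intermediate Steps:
q(H, J) = 17/2 (q(H, J) = 8 - 1/(-2) = 8 - 1*(-½) = 8 + ½ = 17/2)
(q(2, -7) + 37/27)² = (17/2 + 37/27)² = (533/54)² = 284089/2916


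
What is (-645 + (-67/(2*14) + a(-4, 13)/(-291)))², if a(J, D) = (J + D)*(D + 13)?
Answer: 3099370813009/7376656 ≈ 4.2016e+5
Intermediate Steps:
a(J, D) = (13 + D)*(D + J) (a(J, D) = (D + J)*(13 + D) = (13 + D)*(D + J))
(-645 + (-67/(2*14) + a(-4, 13)/(-291)))² = (-645 + (-67/(2*14) + (13² + 13*13 + 13*(-4) + 13*(-4))/(-291)))² = (-645 + (-67/28 + (169 + 169 - 52 - 52)*(-1/291)))² = (-645 + (-67*1/28 + 234*(-1/291)))² = (-645 + (-67/28 - 78/97))² = (-645 - 8683/2716)² = (-1760503/2716)² = 3099370813009/7376656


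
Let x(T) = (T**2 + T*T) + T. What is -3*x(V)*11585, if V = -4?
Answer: -973140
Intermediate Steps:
x(T) = T + 2*T**2 (x(T) = (T**2 + T**2) + T = 2*T**2 + T = T + 2*T**2)
-3*x(V)*11585 = -(-12)*(1 + 2*(-4))*11585 = -(-12)*(1 - 8)*11585 = -(-12)*(-7)*11585 = -3*28*11585 = -84*11585 = -973140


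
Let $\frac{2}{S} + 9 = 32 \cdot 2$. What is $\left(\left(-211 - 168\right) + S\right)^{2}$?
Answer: $\frac{434430649}{3025} \approx 1.4361 \cdot 10^{5}$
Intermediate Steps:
$S = \frac{2}{55}$ ($S = \frac{2}{-9 + 32 \cdot 2} = \frac{2}{-9 + 64} = \frac{2}{55} \approx 0.036364$)
$\left(\left(-211 - 168\right) + S\right)^{2} = \left(\left(-211 - 168\right) + \frac{2}{55}\right)^{2} = \left(-379 + \frac{2}{55}\right)^{2} = \left(- \frac{20843}{55}\right)^{2} = \frac{434430649}{3025}$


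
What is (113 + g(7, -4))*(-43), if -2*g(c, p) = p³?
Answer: -6235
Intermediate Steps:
g(c, p) = -p³/2
(113 + g(7, -4))*(-43) = (113 - ½*(-4)³)*(-43) = (113 - ½*(-64))*(-43) = (113 + 32)*(-43) = 145*(-43) = -6235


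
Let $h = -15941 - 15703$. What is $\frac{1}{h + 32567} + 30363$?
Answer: $\frac{28025050}{923} \approx 30363.0$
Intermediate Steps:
$h = -31644$
$\frac{1}{h + 32567} + 30363 = \frac{1}{-31644 + 32567} + 30363 = \frac{1}{923} + 30363 = \frac{28025050}{923}$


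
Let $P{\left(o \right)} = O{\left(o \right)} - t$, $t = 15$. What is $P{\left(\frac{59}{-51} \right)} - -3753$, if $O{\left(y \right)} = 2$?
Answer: $3740$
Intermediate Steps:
$P{\left(o \right)} = -13$ ($P{\left(o \right)} = 2 - 15 = -13$)
$P{\left(\frac{59}{-51} \right)} - -3753 = -13 - -3753 = -13 + 3753 = 3740$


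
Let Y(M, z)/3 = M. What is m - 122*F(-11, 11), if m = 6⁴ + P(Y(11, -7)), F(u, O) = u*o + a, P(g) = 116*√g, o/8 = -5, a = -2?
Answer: -52140 + 116*√33 ≈ -51474.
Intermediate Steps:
o = -40 (o = 8*(-5) = -40)
Y(M, z) = 3*M
F(u, O) = -2 - 40*u (F(u, O) = u*(-40) - 2 = -40*u - 2 = -2 - 40*u)
m = 1296 + 116*√33 (m = 6⁴ + 116*√(3*11) = 1296 + 116*√33 ≈ 1962.4)
m - 122*F(-11, 11) = (1296 + 116*√33) - 122*(-2 - 40*(-11)) = (1296 + 116*√33) - 122*(-2 + 440) = (1296 + 116*√33) - 122*438 = (1296 + 116*√33) - 1*53436 = (1296 + 116*√33) - 53436 = -52140 + 116*√33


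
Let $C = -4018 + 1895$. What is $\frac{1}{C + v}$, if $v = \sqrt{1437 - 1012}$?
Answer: $- \frac{2123}{4506704} - \frac{5 \sqrt{17}}{4506704} \approx -0.00047565$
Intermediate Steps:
$C = -2123$
$v = 5 \sqrt{17}$ ($v = \sqrt{425} = 5 \sqrt{17} \approx 20.616$)
$\frac{1}{C + v} = \frac{1}{-2123 + 5 \sqrt{17}}$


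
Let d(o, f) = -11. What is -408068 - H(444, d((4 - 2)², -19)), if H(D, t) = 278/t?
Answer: -4488470/11 ≈ -4.0804e+5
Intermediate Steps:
-408068 - H(444, d((4 - 2)², -19)) = -408068 - 278/(-11) = -408068 - 278*(-1)/11 = -408068 - 1*(-278/11) = -408068 + 278/11 = -4488470/11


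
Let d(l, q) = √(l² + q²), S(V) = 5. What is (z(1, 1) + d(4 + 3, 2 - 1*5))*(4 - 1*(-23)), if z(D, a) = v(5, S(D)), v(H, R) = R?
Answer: 135 + 27*√58 ≈ 340.63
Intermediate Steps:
z(D, a) = 5
(z(1, 1) + d(4 + 3, 2 - 1*5))*(4 - 1*(-23)) = (5 + √((4 + 3)² + (2 - 1*5)²))*(4 - 1*(-23)) = (5 + √(7² + (2 - 5)²))*(4 + 23) = (5 + √(49 + (-3)²))*27 = (5 + √(49 + 9))*27 = (5 + √58)*27 = 135 + 27*√58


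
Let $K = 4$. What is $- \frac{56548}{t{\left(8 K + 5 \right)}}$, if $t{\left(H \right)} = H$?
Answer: $- \frac{56548}{37} \approx -1528.3$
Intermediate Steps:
$- \frac{56548}{t{\left(8 K + 5 \right)}} = - \frac{56548}{8 \cdot 4 + 5} = - \frac{56548}{32 + 5} = - \frac{56548}{37}$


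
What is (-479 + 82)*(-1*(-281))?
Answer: -111557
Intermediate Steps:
(-479 + 82)*(-1*(-281)) = -397*281 = -111557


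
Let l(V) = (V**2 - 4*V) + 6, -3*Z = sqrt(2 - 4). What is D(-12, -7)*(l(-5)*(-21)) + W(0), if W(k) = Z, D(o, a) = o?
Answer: 12852 - I*sqrt(2)/3 ≈ 12852.0 - 0.4714*I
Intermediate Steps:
Z = -I*sqrt(2)/3 (Z = -sqrt(2 - 4)/3 = -I*sqrt(2)/3 ≈ -0.4714*I)
W(k) = -I*sqrt(2)/3
l(V) = 6 + V**2 - 4*V
D(-12, -7)*(l(-5)*(-21)) + W(0) = -12*(6 + (-5)**2 - 4*(-5))*(-21) - I*sqrt(2)/3 = -12*(6 + 25 + 20)*(-21) - I*sqrt(2)/3 = -612*(-21) - I*sqrt(2)/3 = -12*(-1071) - I*sqrt(2)/3 = 12852 - I*sqrt(2)/3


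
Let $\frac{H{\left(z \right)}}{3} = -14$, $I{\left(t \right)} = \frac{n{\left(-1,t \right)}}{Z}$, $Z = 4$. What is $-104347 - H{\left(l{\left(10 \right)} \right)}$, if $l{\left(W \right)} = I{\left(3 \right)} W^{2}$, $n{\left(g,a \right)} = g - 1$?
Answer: $-104305$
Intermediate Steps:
$n{\left(g,a \right)} = -1 + g$
$I{\left(t \right)} = - \frac{1}{2}$ ($I{\left(t \right)} = \frac{-1 - 1}{4} = \left(-2\right) \frac{1}{4} = - \frac{1}{2}$)
$l{\left(W \right)} = - \frac{W^{2}}{2}$
$H{\left(z \right)} = -42$ ($H{\left(z \right)} = 3 \left(-14\right) = -42$)
$-104347 - H{\left(l{\left(10 \right)} \right)} = -104347 - -42 = -104347 + 42 = -104305$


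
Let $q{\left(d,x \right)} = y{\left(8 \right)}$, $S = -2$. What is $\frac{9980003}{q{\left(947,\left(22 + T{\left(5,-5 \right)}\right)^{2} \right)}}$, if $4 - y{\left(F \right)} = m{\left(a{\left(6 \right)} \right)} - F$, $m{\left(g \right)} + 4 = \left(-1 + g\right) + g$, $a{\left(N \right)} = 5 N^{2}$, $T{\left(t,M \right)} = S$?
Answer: $- \frac{9980003}{343} \approx -29096.0$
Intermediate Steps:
$T{\left(t,M \right)} = -2$
$m{\left(g \right)} = -5 + 2 g$ ($m{\left(g \right)} = -4 + \left(\left(-1 + g\right) + g\right) = -4 + \left(-1 + 2 g\right) = -5 + 2 g$)
$y{\left(F \right)} = -351 + F$ ($y{\left(F \right)} = 4 - \left(\left(-5 + 2 \cdot 5 \cdot 6^{2}\right) - F\right) = 4 - \left(\left(-5 + 2 \cdot 5 \cdot 36\right) - F\right) = 4 - \left(\left(-5 + 2 \cdot 180\right) - F\right) = 4 - \left(\left(-5 + 360\right) - F\right) = 4 - \left(355 - F\right) = 4 + \left(-355 + F\right) = -351 + F$)
$q{\left(d,x \right)} = -343$ ($q{\left(d,x \right)} = -351 + 8 = -343$)
$\frac{9980003}{q{\left(947,\left(22 + T{\left(5,-5 \right)}\right)^{2} \right)}} = \frac{9980003}{-343} = 9980003 \left(- \frac{1}{343}\right) = - \frac{9980003}{343}$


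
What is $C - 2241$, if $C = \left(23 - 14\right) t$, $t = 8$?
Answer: $-2169$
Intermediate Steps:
$C = 72$ ($C = \left(23 - 14\right) 8 = 9 \cdot 8 = 72$)
$C - 2241 = 72 - 2241 = -2169$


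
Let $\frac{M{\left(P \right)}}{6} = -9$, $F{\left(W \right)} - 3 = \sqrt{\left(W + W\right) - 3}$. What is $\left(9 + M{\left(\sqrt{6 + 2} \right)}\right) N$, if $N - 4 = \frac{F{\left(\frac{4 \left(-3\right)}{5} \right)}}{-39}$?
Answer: $- \frac{2295}{13} + \frac{3 i \sqrt{195}}{13} \approx -176.54 + 3.2225 i$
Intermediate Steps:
$F{\left(W \right)} = 3 + \sqrt{-3 + 2 W}$ ($F{\left(W \right)} = 3 + \sqrt{\left(W + W\right) - 3} = 3 + \sqrt{2 W - 3} = 3 + \sqrt{-3 + 2 W}$)
$N = \frac{51}{13} - \frac{i \sqrt{195}}{195}$ ($N = 4 + \frac{3 + \sqrt{-3 + 2 \frac{4 \left(-3\right)}{5}}}{-39} = 4 + \left(3 + \sqrt{-3 + 2 \left(\left(-12\right) \frac{1}{5}\right)}\right) \left(- \frac{1}{39}\right) = 4 + \left(3 + \sqrt{-3 + 2 \left(- \frac{12}{5}\right)}\right) \left(- \frac{1}{39}\right) = 4 + \left(3 + \sqrt{-3 - \frac{24}{5}}\right) \left(- \frac{1}{39}\right) = 4 + \left(3 + \sqrt{- \frac{39}{5}}\right) \left(- \frac{1}{39}\right) = 4 + \left(3 + \frac{i \sqrt{195}}{5}\right) \left(- \frac{1}{39}\right) = 4 - \left(\frac{1}{13} + \frac{i \sqrt{195}}{195}\right) = \frac{51}{13} - \frac{i \sqrt{195}}{195} \approx 3.9231 - 0.071612 i$)
$M{\left(P \right)} = -54$ ($M{\left(P \right)} = 6 \left(-9\right) = -54$)
$\left(9 + M{\left(\sqrt{6 + 2} \right)}\right) N = \left(9 - 54\right) \left(\frac{51}{13} - \frac{i \sqrt{195}}{195}\right) = - 45 \left(\frac{51}{13} - \frac{i \sqrt{195}}{195}\right) = - \frac{2295}{13} + \frac{3 i \sqrt{195}}{13}$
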